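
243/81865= 243/81865  =  0.00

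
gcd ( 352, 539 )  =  11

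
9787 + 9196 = 18983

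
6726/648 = 10 + 41/108 = 10.38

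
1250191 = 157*7963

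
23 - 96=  - 73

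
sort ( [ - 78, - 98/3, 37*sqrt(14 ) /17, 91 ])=[-78,-98/3 , 37*sqrt( 14)/17 , 91] 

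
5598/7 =799 + 5/7 = 799.71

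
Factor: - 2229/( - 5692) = 2^( - 2)* 3^1 * 743^1*1423^(-1 ) 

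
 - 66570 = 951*( - 70)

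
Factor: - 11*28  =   - 2^2* 7^1*11^1=- 308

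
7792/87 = 89 + 49/87=89.56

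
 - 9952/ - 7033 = 1 + 2919/7033= 1.42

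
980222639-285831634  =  694391005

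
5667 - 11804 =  - 6137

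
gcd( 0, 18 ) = 18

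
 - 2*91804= - 183608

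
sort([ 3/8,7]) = [ 3/8, 7 ]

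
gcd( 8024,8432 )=136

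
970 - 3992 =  - 3022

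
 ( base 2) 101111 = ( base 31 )1G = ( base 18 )2b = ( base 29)1i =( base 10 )47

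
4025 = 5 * 805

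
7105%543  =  46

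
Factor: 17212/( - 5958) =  - 26/9= - 2^1*3^(  -  2 )*13^1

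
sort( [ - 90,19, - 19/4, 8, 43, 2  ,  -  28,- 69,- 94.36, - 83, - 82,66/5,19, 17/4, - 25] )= [ - 94.36, - 90, - 83,-82, - 69, - 28, - 25,-19/4, 2,17/4 , 8,66/5,19,19,  43]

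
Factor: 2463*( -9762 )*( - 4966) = 2^2 * 3^2 *13^1*191^1*821^1*1627^1  =  119401540596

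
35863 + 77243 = 113106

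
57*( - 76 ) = - 4332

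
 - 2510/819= - 2510/819 = - 3.06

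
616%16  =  8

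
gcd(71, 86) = 1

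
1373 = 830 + 543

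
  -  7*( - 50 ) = 350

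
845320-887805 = -42485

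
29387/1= 29387= 29387.00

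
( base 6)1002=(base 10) 218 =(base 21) A8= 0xDA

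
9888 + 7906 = 17794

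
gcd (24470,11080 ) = 10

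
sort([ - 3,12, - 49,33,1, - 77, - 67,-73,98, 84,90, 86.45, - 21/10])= [  -  77,-73,-67,-49, - 3,-21/10,1,12,33, 84,86.45, 90, 98] 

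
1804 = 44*41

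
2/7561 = 2/7561= 0.00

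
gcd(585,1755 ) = 585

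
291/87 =97/29=3.34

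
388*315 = 122220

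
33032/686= 16516/343 =48.15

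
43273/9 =43273/9= 4808.11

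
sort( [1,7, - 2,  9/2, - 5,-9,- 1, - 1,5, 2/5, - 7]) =[-9,- 7, - 5, - 2, - 1, - 1, 2/5, 1, 9/2, 5,7]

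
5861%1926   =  83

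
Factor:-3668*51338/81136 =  - 23538473/10142 =- 2^( - 1)*7^2*11^( - 1) * 19^1*131^1*193^1*461^(-1) 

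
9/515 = 9/515  =  0.02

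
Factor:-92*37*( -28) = 95312 = 2^4*7^1*23^1*37^1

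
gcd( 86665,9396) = 1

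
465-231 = 234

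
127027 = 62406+64621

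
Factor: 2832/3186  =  2^3*3^( - 2 ) = 8/9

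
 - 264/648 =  - 11/27 = - 0.41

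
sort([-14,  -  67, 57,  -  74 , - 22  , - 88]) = [-88,  -  74,  -  67, - 22, - 14, 57]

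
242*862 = 208604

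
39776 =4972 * 8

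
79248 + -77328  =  1920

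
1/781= 1/781 = 0.00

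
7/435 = 7/435 =0.02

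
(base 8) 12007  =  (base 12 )2b73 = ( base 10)5127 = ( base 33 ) 4nc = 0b1010000000111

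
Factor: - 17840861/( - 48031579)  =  17^( - 1 ) * 2825387^( - 1) * 17840861^1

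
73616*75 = 5521200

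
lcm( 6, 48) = 48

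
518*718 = 371924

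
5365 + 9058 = 14423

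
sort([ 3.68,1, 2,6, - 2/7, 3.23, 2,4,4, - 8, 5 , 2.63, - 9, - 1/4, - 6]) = [ - 9,- 8, - 6, - 2/7, - 1/4,1,2,2,2.63,  3.23, 3.68,4, 4, 5, 6]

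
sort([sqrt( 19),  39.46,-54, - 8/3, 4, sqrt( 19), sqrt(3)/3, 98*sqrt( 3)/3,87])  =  [-54 ,- 8/3,sqrt(3)/3, 4,  sqrt( 19),sqrt(19),39.46,98*sqrt(3) /3,87 ] 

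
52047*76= 3955572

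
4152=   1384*3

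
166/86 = 1 + 40/43 = 1.93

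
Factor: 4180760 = 2^3*5^1*19^1*5501^1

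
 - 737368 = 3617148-4354516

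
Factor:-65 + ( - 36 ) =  - 101^1= - 101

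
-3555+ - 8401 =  - 11956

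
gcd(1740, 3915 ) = 435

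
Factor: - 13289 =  - 97^1*137^1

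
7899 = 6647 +1252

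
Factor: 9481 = 19^1*499^1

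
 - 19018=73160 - 92178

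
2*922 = 1844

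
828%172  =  140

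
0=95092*0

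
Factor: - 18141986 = -2^1 * 23^1 * 457^1*863^1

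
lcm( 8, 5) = 40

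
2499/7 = 357 = 357.00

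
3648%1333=982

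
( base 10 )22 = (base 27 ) M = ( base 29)m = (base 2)10110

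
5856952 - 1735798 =4121154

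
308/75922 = 2/493 = 0.00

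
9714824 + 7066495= 16781319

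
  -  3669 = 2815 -6484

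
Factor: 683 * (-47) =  - 32101 =- 47^1 * 683^1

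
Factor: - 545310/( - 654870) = 3^1*73^1*263^(- 1) = 219/263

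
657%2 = 1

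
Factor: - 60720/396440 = -138/901 = - 2^1* 3^1 * 17^( -1 ) * 23^1*53^( - 1 ) 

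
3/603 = 1/201=0.00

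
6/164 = 3/82 = 0.04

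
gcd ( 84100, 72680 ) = 20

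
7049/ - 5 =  - 1410 + 1/5 = - 1409.80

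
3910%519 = 277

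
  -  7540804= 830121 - 8370925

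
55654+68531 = 124185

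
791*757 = 598787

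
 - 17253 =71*(-243)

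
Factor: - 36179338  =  -2^1*13^1  *967^1*1439^1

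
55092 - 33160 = 21932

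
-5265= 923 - 6188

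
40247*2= 80494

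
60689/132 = 60689/132=459.77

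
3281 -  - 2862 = 6143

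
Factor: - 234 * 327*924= -2^3*3^4*7^1*11^1*13^1*109^1 = -  70702632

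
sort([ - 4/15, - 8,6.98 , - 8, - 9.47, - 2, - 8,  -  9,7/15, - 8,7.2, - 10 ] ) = [ - 10, - 9.47, -9, - 8, - 8, - 8 , - 8, - 2, - 4/15,7/15, 6.98, 7.2 ] 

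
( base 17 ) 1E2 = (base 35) F4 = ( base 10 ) 529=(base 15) 254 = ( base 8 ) 1021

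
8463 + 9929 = 18392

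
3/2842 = 3/2842 = 0.00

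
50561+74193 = 124754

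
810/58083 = 270/19361  =  0.01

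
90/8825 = 18/1765= 0.01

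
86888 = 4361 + 82527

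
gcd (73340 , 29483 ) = 1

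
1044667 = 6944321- 5899654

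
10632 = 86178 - 75546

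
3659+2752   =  6411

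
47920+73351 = 121271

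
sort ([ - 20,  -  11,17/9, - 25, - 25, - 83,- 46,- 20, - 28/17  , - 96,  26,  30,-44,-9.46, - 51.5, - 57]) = [ - 96,  -  83 , - 57, - 51.5, - 46, - 44,  -  25,-25, - 20,- 20, - 11, - 9.46, -28/17, 17/9, 26, 30 ]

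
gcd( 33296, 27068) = 4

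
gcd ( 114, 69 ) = 3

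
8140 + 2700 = 10840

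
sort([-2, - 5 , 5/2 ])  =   [ - 5, - 2, 5/2]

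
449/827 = 449/827   =  0.54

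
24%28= 24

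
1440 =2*720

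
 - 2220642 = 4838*(-459 )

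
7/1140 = 7/1140 =0.01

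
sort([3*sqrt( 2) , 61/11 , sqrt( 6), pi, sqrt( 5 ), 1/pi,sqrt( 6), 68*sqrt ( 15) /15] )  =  [1/pi, sqrt (5), sqrt( 6 ), sqrt( 6), pi, 3*sqrt(2 ),  61/11, 68*sqrt( 15 )/15]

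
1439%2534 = 1439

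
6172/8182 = 3086/4091 = 0.75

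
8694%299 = 23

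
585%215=155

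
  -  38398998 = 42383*(-906) 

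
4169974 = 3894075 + 275899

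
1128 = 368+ 760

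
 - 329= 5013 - 5342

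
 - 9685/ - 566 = 9685/566=17.11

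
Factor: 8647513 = 7^1*149^1*8291^1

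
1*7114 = 7114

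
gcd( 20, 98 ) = 2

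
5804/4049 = 5804/4049 = 1.43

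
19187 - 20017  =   - 830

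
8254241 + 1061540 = 9315781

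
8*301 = 2408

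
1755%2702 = 1755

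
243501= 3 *81167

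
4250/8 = 531 + 1/4  =  531.25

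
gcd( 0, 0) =0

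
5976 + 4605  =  10581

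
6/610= 3/305 =0.01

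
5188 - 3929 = 1259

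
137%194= 137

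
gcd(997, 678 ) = 1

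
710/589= 710/589 = 1.21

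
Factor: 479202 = 2^1 *3^1*79867^1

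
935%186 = 5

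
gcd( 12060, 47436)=804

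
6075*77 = 467775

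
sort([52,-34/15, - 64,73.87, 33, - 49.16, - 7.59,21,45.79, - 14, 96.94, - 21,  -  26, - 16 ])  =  [ - 64, - 49.16, - 26, - 21 , - 16, - 14, - 7.59, - 34/15, 21,33,  45.79, 52, 73.87, 96.94 ]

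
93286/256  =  46643/128 = 364.40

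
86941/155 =86941/155 = 560.91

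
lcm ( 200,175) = 1400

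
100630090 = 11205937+89424153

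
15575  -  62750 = -47175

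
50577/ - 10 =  - 50577/10 = - 5057.70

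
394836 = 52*7593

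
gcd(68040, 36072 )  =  216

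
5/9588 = 5/9588 = 0.00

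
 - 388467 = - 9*43163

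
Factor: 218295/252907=3^4 * 5^1 *7^2*11^1*47^(- 1)*5381^ ( - 1 ) 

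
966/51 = 18 + 16/17 = 18.94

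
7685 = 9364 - 1679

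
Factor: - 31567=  - 31567^1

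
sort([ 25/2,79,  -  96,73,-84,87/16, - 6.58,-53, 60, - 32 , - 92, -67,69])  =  [-96,-92,-84,- 67,-53, - 32 ,-6.58, 87/16,25/2, 60, 69  ,  73,  79]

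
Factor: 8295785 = 5^1*883^1*1879^1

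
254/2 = 127 = 127.00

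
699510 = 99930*7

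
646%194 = 64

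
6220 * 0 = 0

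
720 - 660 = 60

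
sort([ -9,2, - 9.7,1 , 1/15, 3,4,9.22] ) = [ - 9.7, -9, 1/15, 1, 2,  3,4, 9.22]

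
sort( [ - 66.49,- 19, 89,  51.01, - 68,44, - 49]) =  [ -68 ,-66.49, - 49,  -  19, 44, 51.01, 89 ]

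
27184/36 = 6796/9  =  755.11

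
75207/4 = 75207/4  =  18801.75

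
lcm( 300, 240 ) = 1200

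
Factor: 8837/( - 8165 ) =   -  5^(  -  1)*23^( - 1) * 71^( - 1)*8837^1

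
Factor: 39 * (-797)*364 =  - 11314212=-2^2*3^1 * 7^1*13^2*797^1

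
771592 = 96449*8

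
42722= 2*21361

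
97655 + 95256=192911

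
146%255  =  146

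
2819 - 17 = 2802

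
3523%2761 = 762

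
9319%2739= 1102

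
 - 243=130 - 373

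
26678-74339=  - 47661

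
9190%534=112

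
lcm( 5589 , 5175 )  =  139725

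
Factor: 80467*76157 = 6128125319 = 67^1*1201^1 * 76157^1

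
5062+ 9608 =14670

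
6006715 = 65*92411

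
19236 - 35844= - 16608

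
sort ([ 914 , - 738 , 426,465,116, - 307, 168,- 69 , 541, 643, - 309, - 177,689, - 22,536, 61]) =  [ - 738 , - 309 , - 307,-177, - 69,- 22,61,116, 168 , 426, 465, 536 , 541,643 , 689, 914 ]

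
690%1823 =690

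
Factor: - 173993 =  - 173993^1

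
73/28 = 2 + 17/28 =2.61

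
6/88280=3/44140=0.00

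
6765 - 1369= 5396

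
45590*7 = 319130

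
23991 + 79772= 103763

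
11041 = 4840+6201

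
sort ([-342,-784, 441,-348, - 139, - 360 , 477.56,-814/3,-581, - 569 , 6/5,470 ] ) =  [  -  784, -581, - 569,  -  360,-348,-342,-814/3,  -  139,6/5,441,470, 477.56 ] 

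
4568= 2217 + 2351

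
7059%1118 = 351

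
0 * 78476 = 0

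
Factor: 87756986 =2^1 * 43878493^1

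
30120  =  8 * 3765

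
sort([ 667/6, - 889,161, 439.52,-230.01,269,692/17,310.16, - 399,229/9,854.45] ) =[ - 889, - 399, - 230.01,229/9,692/17, 667/6,161, 269, 310.16, 439.52, 854.45 ] 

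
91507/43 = 91507/43 =2128.07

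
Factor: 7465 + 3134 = 3^1*3533^1 = 10599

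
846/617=1  +  229/617= 1.37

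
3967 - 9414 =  - 5447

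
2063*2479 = 5114177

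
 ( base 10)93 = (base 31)30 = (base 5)333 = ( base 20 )4d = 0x5d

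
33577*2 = 67154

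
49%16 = 1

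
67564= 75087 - 7523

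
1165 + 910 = 2075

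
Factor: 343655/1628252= 2^ ( - 2 )*5^1 * 13^1*17^1*311^1*461^ ( - 1) * 883^( - 1) 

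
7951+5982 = 13933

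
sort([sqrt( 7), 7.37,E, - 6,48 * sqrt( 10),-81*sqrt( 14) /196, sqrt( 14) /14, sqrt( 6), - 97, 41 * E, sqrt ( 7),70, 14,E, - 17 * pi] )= [ - 97, - 17*pi, - 6, - 81*sqrt(14)/196, sqrt( 14 ) /14, sqrt( 6),  sqrt(7 ),sqrt (7), E,E,7.37, 14, 70, 41*E , 48*sqrt( 10 ) ]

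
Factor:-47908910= -2^1*5^1*7^1*41^1*16693^1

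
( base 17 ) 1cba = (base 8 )20602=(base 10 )8578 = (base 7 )34003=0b10000110000010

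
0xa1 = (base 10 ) 161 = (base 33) 4t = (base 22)77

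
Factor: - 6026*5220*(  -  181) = 5693485320 = 2^3*3^2*5^1*23^1*29^1*131^1*181^1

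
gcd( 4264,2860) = 52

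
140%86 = 54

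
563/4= 140+ 3/4 = 140.75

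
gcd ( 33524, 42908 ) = 68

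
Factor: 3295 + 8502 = 47^1*251^1 =11797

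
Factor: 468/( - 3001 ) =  - 2^2 * 3^2*13^1 * 3001^( - 1)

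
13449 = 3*4483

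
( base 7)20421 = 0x1395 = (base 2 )1001110010101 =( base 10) 5013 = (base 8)11625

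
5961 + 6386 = 12347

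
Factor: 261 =3^2*29^1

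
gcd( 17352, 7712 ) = 1928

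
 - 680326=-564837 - 115489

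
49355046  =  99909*494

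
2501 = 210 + 2291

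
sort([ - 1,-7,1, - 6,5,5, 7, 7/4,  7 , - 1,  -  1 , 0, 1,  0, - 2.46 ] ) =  [-7,-6, - 2.46, - 1, - 1,-1, 0, 0, 1,  1, 7/4,5, 5, 7, 7]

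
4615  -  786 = 3829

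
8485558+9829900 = 18315458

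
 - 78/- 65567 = 78/65567 = 0.00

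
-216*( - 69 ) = 14904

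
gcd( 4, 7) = 1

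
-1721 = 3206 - 4927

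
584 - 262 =322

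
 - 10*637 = -6370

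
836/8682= 418/4341 = 0.10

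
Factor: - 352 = - 2^5*11^1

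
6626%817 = 90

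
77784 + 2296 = 80080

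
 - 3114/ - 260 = 1557/130 = 11.98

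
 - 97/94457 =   -  1 + 94360/94457  =  -0.00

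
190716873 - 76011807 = 114705066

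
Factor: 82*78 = 2^2*3^1*13^1*41^1 = 6396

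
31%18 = 13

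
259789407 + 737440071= 997229478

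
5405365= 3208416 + 2196949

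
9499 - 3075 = 6424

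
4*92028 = 368112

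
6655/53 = 6655/53 = 125.57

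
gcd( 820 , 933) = 1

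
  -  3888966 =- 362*10743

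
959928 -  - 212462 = 1172390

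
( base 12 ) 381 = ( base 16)211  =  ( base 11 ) 441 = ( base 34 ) fj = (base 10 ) 529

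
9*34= 306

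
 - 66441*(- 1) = 66441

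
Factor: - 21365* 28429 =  - 5^1*  4273^1*28429^1 = - 607385585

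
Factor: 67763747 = 19^1*3566513^1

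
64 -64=0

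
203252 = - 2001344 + 2204596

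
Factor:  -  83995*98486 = -8272331570 = - 2^1*5^1*23^1*107^1*157^1*2141^1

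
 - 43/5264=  - 1 + 5221/5264 = - 0.01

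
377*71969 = 27132313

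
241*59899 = 14435659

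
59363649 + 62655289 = 122018938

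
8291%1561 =486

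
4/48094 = 2/24047  =  0.00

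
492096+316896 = 808992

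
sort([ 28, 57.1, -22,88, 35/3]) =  [-22, 35/3, 28,57.1,88 ] 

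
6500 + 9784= 16284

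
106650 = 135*790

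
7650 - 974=6676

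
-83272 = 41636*( - 2 )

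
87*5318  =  462666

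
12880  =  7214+5666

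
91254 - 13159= 78095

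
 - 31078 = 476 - 31554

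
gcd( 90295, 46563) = 1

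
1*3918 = 3918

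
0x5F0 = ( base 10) 1520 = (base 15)6B5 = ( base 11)1162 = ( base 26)26c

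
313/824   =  313/824  =  0.38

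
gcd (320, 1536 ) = 64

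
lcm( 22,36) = 396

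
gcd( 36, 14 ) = 2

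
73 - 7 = 66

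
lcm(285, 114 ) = 570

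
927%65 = 17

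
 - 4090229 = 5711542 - 9801771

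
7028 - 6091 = 937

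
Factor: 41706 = 2^1*3^2*7^1*331^1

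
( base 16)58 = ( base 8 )130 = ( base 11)80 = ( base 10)88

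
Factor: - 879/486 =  - 2^ ( - 1 )*3^(-4)*293^1= - 293/162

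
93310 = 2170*43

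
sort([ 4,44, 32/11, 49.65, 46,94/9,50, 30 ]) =[ 32/11,  4, 94/9,30, 44,46, 49.65, 50] 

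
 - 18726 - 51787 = -70513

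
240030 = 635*378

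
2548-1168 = 1380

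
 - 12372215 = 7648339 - 20020554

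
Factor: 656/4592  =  7^( - 1) = 1/7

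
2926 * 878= 2569028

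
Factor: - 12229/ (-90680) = 2^(-3 )*5^ (-1)*7^1*1747^1 *2267^(  -  1)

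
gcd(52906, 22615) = 1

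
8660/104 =83+ 7/26 = 83.27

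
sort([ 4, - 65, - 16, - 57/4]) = [ - 65 , - 16, - 57/4, 4]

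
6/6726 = 1/1121 = 0.00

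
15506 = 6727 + 8779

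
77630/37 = 2098 + 4/37 = 2098.11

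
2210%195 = 65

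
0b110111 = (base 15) 3A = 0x37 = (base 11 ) 50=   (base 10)55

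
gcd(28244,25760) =92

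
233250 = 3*77750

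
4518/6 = 753=753.00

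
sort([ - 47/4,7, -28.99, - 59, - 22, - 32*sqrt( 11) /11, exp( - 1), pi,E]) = [ - 59, - 28.99, - 22, - 47/4, - 32*sqrt(11)/11, exp(- 1),E,pi,7]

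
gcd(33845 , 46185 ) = 5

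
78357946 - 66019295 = 12338651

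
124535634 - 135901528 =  - 11365894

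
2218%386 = 288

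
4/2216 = 1/554 = 0.00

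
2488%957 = 574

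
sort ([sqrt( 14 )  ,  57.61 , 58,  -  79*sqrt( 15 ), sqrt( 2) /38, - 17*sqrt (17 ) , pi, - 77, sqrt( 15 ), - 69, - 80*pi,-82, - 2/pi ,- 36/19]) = [ - 79*sqrt(15 ), - 80*pi, - 82,-77, - 17*sqrt( 17),-69, -36/19, - 2/pi,sqrt( 2 )/38, pi,sqrt( 14 ) , sqrt( 15),  57.61, 58 ]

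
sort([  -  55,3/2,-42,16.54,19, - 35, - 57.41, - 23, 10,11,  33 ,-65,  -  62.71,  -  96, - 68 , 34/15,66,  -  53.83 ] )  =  [-96,-68,  -  65, - 62.71 , - 57.41, - 55,-53.83,  -  42,  -  35, - 23,3/2, 34/15, 10,11,16.54,19,33, 66] 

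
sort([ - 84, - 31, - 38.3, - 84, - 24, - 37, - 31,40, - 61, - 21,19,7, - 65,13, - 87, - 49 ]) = [ - 87, - 84 , - 84, - 65, - 61, - 49, - 38.3, - 37 ,  -  31, - 31, - 24, - 21,7 , 13,19,40 ] 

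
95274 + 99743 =195017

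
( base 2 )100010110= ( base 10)278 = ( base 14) 15C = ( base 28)9Q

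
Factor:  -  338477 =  - 338477^1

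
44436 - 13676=30760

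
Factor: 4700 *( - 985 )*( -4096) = 2^14*5^3*47^1*197^1 = 18962432000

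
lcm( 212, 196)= 10388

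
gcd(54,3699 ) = 27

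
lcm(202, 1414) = 1414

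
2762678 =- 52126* ( - 53 )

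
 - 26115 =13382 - 39497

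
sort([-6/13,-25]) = [ - 25, - 6/13 ] 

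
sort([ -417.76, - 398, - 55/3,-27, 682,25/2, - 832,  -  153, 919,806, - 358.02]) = [ - 832, -417.76, - 398, - 358.02,  -  153, - 27, - 55/3, 25/2,682, 806 , 919] 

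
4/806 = 2/403 = 0.00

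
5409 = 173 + 5236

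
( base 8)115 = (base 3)2212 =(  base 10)77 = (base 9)85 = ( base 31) 2f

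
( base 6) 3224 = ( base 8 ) 1340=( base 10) 736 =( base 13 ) 448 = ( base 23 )190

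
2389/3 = 796 + 1/3 =796.33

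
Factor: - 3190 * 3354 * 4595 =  - 49163099700= - 2^2 *3^1*5^2*11^1*13^1*29^1*43^1*919^1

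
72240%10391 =9894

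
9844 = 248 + 9596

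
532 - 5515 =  -4983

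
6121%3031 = 59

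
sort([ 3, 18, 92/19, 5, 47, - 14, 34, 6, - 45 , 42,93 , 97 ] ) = [-45, - 14,3,92/19,5, 6,  18, 34,42,47, 93, 97]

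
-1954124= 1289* (-1516) 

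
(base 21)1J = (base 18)24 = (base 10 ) 40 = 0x28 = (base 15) 2A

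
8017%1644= 1441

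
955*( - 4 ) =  - 3820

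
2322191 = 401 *5791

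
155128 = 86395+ 68733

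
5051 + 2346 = 7397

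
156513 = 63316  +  93197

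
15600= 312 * 50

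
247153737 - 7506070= 239647667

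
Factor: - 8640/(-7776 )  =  10/9= 2^1*3^(-2)*5^1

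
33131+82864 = 115995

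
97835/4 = 97835/4 = 24458.75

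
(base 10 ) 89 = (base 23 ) 3K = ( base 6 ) 225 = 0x59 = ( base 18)4H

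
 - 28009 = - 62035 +34026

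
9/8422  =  9/8422 = 0.00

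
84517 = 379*223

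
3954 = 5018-1064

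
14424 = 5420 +9004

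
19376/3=6458 + 2/3 = 6458.67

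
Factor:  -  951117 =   -  3^1*43^1*73^1*101^1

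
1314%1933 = 1314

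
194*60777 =11790738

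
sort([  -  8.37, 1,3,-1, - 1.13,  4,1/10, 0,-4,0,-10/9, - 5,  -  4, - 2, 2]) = [  -  8.37, - 5, - 4, - 4, - 2, - 1.13,-10/9, - 1,0,0 , 1/10,  1,2, 3,4]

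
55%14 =13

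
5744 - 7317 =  - 1573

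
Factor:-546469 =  - 7^1*11^1*47^1 * 151^1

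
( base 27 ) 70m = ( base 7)20641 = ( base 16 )1405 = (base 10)5125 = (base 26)7f3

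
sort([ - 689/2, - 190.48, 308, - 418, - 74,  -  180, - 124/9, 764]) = [-418, - 689/2,-190.48,-180, - 74, - 124/9,308, 764 ]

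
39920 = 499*80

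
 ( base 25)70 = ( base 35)50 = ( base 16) af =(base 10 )175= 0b10101111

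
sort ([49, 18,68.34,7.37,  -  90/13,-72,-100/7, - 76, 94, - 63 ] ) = [  -  76,- 72,- 63,- 100/7, - 90/13, 7.37,18,49, 68.34, 94]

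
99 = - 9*(- 11 )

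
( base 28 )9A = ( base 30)8M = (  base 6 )1114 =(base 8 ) 406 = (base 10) 262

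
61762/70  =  882 + 11/35 =882.31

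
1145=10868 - 9723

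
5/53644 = 5/53644 = 0.00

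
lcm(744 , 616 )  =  57288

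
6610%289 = 252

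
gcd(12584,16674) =2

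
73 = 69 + 4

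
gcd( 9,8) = 1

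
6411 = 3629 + 2782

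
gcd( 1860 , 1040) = 20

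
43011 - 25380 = 17631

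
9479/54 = 175 + 29/54 = 175.54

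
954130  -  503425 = 450705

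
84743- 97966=-13223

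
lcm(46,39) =1794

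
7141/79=7141/79= 90.39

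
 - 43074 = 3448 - 46522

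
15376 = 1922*8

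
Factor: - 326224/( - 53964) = 2^2*3^ ( -2)*1499^( - 1 )*20389^1 = 81556/13491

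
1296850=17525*74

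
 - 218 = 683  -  901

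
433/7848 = 433/7848 = 0.06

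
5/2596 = 5/2596 = 0.00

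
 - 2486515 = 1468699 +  - 3955214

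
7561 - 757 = 6804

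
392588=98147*4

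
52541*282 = 14816562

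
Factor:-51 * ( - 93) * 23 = 3^2*17^1 * 23^1*31^1 = 109089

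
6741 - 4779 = 1962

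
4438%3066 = 1372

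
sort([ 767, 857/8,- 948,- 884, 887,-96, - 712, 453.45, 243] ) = [ - 948,  -  884, - 712, - 96,857/8, 243 , 453.45,767, 887 ]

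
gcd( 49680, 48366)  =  18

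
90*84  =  7560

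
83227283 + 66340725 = 149568008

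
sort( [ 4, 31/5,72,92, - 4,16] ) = [  -  4,4,31/5 , 16 , 72, 92 ] 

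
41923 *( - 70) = -2934610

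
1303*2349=3060747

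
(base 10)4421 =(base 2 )1000101000101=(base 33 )41w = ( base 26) 6E1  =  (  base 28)5HP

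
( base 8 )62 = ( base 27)1N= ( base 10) 50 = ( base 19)2c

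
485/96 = 5 + 5/96 = 5.05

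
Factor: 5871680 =2^6 *5^1*59^1*311^1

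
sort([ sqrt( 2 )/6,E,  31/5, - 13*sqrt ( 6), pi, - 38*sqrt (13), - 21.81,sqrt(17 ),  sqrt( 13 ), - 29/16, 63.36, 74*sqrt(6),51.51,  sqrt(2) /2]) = [ - 38*sqrt(13),-13 *sqrt(6 ), - 21.81 , - 29/16,  sqrt ( 2)/6,sqrt( 2)/2, E,  pi,sqrt( 13 ) , sqrt( 17),  31/5,51.51, 63.36,74*sqrt(6) ]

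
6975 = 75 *93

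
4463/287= 15 + 158/287 = 15.55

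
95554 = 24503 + 71051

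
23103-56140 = - 33037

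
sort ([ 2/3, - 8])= [ - 8, 2/3]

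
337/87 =3 + 76/87= 3.87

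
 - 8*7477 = - 59816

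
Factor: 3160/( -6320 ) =-1/2 = -  2^( -1)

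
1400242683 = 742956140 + 657286543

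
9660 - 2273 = 7387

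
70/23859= 70/23859=0.00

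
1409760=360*3916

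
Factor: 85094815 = 5^1*13^1*59^1*22189^1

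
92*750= 69000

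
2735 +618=3353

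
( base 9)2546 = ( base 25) 315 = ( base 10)1905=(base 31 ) 1ue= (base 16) 771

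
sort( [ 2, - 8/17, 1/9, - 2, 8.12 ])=[- 2,-8/17,1/9,2,8.12]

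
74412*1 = 74412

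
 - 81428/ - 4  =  20357/1= 20357.00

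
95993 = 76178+19815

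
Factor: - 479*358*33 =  - 5658906 = - 2^1 * 3^1 *11^1*179^1*479^1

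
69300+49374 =118674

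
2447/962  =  2447/962 =2.54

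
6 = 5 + 1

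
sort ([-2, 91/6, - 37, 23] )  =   [ - 37,  -  2, 91/6, 23] 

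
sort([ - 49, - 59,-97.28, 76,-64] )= [ - 97.28,-64, - 59, - 49,76]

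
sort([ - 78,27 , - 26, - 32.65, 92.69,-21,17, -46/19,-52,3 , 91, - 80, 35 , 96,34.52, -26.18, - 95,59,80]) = [ - 95, - 80, - 78, - 52, - 32.65, - 26.18, - 26, - 21,-46/19,3, 17, 27,34.52,35,59,80,91,92.69,96]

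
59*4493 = 265087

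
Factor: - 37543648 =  - 2^5*1173239^1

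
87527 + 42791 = 130318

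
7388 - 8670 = - 1282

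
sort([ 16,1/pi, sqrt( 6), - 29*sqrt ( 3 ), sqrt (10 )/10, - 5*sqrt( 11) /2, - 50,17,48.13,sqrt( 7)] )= [-29*sqrt(3 ), - 50, - 5 * sqrt(11 ) /2,sqrt( 10) /10,1/pi,sqrt ( 6),sqrt( 7 ), 16, 17,48.13] 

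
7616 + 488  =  8104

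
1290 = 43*30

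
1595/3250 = 319/650=0.49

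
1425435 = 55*25917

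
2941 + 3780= 6721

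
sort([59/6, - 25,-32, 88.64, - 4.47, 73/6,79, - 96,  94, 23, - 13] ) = [-96, - 32,-25, - 13, - 4.47,59/6,73/6,23,79,88.64,94]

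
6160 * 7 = 43120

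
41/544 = 41/544 = 0.08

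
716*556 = 398096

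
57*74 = 4218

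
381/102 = 127/34 = 3.74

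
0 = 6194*0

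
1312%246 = 82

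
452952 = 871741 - 418789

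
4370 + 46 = 4416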